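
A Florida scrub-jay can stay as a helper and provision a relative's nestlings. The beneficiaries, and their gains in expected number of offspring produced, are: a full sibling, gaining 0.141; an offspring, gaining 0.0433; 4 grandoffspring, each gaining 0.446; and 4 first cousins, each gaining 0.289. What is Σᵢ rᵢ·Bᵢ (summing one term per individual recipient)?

r to a full sibling = 0.5 (full sibs share both parents — two paths of length 2: r = 2·(1/2)^2 = 1/2).
r to an offspring = 1/2 (one parent–offspring link: r = (1/2)^1 = 1/2).
r to a grandoffspring = 1/4 (two parent–offspring links: r = (1/2)^2 = 1/4).
r to a first cousin = 0.125 (first cousins share one grandparent pair — two paths of length 4: r = 2·(1/2)^4 = 1/8).
Summing one r·B term per recipient: 1·0.5·0.141 + 1·0.5·0.0433 + 4·0.25·0.446 + 4·0.125·0.289 = 0.68265.

0.68265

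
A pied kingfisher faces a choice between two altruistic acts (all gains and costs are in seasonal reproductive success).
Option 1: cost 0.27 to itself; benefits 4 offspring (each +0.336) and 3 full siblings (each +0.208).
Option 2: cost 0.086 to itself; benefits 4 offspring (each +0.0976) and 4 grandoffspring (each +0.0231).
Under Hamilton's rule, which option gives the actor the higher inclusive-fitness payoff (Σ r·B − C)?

Option 1: r to an offspring = 0.5.
Option 1: r to a full sibling = 0.5.
Option 1: Σ r·B − C = (4·0.5·0.336 + 3·0.5·0.208) − 0.27 = 0.714.
Option 2: r to an offspring = 0.5.
Option 2: r to a grandoffspring = 0.25.
Option 2: Σ r·B − C = (4·0.5·0.0976 + 4·0.25·0.0231) − 0.086 = 0.1323.
Option 1 has the higher net inclusive-fitness payoff.

Option 1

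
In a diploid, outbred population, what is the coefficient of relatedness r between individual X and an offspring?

Each parent–offspring link contributes a factor of 1/2, and independent paths through distinct common ancestors add.
One parent–offspring link: r = (1/2)^1 = 1/2.

0.5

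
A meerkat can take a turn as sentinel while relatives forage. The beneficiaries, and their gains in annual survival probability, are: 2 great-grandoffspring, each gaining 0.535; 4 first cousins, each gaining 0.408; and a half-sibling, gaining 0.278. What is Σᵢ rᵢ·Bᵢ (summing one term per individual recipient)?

0.40725

r to a great-grandoffspring = 0.125 (three parent–offspring links: r = (1/2)^3 = 1/8).
r to a first cousin = 1/8 (first cousins share one grandparent pair — two paths of length 4: r = 2·(1/2)^4 = 1/8).
r to a half-sibling = 0.25 (half-sibs share one parent — one path of length 2: r = (1/2)^2 = 1/4).
Summing one r·B term per recipient: 2·0.125·0.535 + 4·0.125·0.408 + 1·0.25·0.278 = 0.40725.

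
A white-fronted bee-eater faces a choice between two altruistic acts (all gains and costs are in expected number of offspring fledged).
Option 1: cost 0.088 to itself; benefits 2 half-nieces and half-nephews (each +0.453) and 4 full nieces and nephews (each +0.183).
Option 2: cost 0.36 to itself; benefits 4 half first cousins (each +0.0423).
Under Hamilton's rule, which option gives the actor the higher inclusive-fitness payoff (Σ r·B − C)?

Option 1

Option 1: r to a half-niece or half-nephew = 0.125.
Option 1: r to a full niece or nephew = 0.25.
Option 1: Σ r·B − C = (2·0.125·0.453 + 4·0.25·0.183) − 0.088 = 0.20825.
Option 2: r to a half first cousin = 0.0625.
Option 2: Σ r·B − C = (4·0.0625·0.0423) − 0.36 = -0.349425.
Option 1 has the higher net inclusive-fitness payoff.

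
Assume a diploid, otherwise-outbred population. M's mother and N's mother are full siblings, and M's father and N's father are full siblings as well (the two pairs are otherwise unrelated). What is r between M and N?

Relatedness sums over independent paths through distinct common ancestors.
M and N are related in two ways: first cousins through their mothers (r = 1/8) and first cousins through their fathers (r = 1/8) — i.e. double first cousins.
r = 1/8 + 1/8 = 1/4 = 0.25.

0.25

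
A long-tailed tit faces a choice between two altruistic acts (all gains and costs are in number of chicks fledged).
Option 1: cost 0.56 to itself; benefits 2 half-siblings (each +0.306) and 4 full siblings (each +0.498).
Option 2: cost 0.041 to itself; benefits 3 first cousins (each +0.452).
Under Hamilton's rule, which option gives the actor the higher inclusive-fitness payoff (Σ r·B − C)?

Option 1: r to a half-sibling = 0.25.
Option 1: r to a full sibling = 0.5.
Option 1: Σ r·B − C = (2·0.25·0.306 + 4·0.5·0.498) − 0.56 = 0.589.
Option 2: r to a first cousin = 0.125.
Option 2: Σ r·B − C = (3·0.125·0.452) − 0.041 = 0.1285.
Option 1 has the higher net inclusive-fitness payoff.

Option 1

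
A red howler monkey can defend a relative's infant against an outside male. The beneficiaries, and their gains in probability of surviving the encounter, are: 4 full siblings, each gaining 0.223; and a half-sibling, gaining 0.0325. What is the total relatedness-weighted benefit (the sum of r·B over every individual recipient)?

r to a full sibling = 1/2 (full sibs share both parents — two paths of length 2: r = 2·(1/2)^2 = 1/2).
r to a half-sibling = 0.25 (half-sibs share one parent — one path of length 2: r = (1/2)^2 = 1/4).
Summing one r·B term per recipient: 4·0.5·0.223 + 1·0.25·0.0325 = 0.454125.

0.454125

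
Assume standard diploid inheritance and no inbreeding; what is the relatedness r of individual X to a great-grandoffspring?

Three parent–offspring links: r = (1/2)^3 = 1/8.

0.125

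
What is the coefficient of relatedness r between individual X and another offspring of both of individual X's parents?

0.5

Each parent–offspring link contributes a factor of 1/2, and independent paths through distinct common ancestors add.
Full sibs share both parents — two paths of length 2: r = 2·(1/2)^2 = 1/2.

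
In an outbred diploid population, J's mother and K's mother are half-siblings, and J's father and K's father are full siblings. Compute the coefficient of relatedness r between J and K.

0.1875

With two independent routes of shared ancestry, r is the sum of the two contributions.
J and K are related in two ways: half first cousins through their mothers (r = 1/16) and first cousins through their fathers (r = 1/8).
r = 1/16 + 1/8 = 3/16 = 0.1875.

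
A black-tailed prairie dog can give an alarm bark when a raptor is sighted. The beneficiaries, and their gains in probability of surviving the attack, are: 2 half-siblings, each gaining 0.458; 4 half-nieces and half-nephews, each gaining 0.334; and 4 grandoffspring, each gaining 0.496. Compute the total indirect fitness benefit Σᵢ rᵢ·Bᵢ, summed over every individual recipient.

0.892

r to a half-sibling = 0.25 (half-sibs share one parent — one path of length 2: r = (1/2)^2 = 1/4).
r to a half-niece or half-nephew = 0.125 (half-aunt/uncle↔niece/nephew: one path of length 3: r = (1/2)^3 = 1/8).
r to a grandoffspring = 1/4 (two parent–offspring links: r = (1/2)^2 = 1/4).
Summing one r·B term per recipient: 2·0.25·0.458 + 4·0.125·0.334 + 4·0.25·0.496 = 0.892.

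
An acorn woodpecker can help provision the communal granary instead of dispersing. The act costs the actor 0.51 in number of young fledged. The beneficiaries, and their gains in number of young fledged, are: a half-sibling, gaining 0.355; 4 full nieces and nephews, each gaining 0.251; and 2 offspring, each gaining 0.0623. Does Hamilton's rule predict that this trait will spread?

Hamilton's rule: the trait is favored when the sum of r·B over every recipient exceeds the actor's cost C.
r to a half-sibling = 0.25 (half-sibs share one parent — one path of length 2: r = (1/2)^2 = 1/4).
r to a full niece or nephew = 1/4 (full aunt/uncle↔niece/nephew: two paths of length 3 through the shared grandparent pair: r = 2·(1/2)^3 = 1/4).
r to an offspring = 0.5 (one parent–offspring link: r = (1/2)^1 = 1/2).
Summing one r·B term per recipient: 1·0.25·0.355 + 4·0.25·0.251 + 2·0.5·0.0623 = 0.40205.
0.40205 < 0.51: the indirect benefit is less than the cost.

No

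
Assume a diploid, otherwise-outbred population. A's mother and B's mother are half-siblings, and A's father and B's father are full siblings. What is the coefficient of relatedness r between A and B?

Independent pedigree routes through distinct common ancestors add.
A and B are related in two ways: half first cousins through their mothers (r = 1/16) and first cousins through their fathers (r = 1/8).
r = 1/16 + 1/8 = 0.1875.

0.1875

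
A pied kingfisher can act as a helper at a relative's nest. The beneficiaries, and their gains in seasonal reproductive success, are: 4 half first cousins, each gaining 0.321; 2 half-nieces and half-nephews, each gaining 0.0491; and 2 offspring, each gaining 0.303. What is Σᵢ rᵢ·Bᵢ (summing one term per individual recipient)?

0.395525

r to a half first cousin = 0.0625 (half first cousins share one grandparent — one path of length 4: r = (1/2)^4 = 1/16).
r to a half-niece or half-nephew = 1/8 (half-aunt/uncle↔niece/nephew: one path of length 3: r = (1/2)^3 = 1/8).
r to an offspring = 0.5 (one parent–offspring link: r = (1/2)^1 = 1/2).
Summing one r·B term per recipient: 4·0.0625·0.321 + 2·0.125·0.0491 + 2·0.5·0.303 = 0.395525.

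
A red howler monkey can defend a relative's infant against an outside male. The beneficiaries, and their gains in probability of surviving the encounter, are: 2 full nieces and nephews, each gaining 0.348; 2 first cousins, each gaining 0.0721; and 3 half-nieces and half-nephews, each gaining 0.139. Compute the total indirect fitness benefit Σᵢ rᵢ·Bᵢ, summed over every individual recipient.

r to a full niece or nephew = 0.25 (full aunt/uncle↔niece/nephew: two paths of length 3 through the shared grandparent pair: r = 2·(1/2)^3 = 1/4).
r to a first cousin = 1/8 (first cousins share one grandparent pair — two paths of length 4: r = 2·(1/2)^4 = 1/8).
r to a half-niece or half-nephew = 0.125 (half-aunt/uncle↔niece/nephew: one path of length 3: r = (1/2)^3 = 1/8).
Summing one r·B term per recipient: 2·0.25·0.348 + 2·0.125·0.0721 + 3·0.125·0.139 = 0.24415.

0.24415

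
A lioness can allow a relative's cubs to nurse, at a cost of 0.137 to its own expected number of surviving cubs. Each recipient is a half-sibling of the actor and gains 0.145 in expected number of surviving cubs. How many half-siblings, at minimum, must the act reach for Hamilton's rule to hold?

4

r to a half-sibling = 1/4 (half-sibs share one parent — one path of length 2: r = (1/2)^2 = 1/4).
Hamilton's rule: n·r·B > C  ⇒  n > C/(r·B) = 0.137/(0.25·0.145) = 3.779.
The smallest integer exceeding 3.779 is 4.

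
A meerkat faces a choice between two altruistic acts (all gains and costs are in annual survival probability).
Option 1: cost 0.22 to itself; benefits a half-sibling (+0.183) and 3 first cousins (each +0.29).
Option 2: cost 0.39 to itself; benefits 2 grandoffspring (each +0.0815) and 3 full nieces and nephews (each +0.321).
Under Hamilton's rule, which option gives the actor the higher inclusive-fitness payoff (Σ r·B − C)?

Option 1: r to a half-sibling = 0.25.
Option 1: r to a first cousin = 0.125.
Option 1: Σ r·B − C = (1·0.25·0.183 + 3·0.125·0.29) − 0.22 = -0.0655.
Option 2: r to a grandoffspring = 0.25.
Option 2: r to a full niece or nephew = 0.25.
Option 2: Σ r·B − C = (2·0.25·0.0815 + 3·0.25·0.321) − 0.39 = -0.1085.
Option 1 has the higher net inclusive-fitness payoff.

Option 1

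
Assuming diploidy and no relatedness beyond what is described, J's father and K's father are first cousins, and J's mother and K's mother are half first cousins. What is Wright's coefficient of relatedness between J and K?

0.046875

Wright's path rule: contributions from independent ancestry routes add.
J and K are related in two ways: second cousins through their fathers (r = 1/32) and half second cousins through their mothers (r = 1/64).
r = 1/32 + 1/64 = 0.046875.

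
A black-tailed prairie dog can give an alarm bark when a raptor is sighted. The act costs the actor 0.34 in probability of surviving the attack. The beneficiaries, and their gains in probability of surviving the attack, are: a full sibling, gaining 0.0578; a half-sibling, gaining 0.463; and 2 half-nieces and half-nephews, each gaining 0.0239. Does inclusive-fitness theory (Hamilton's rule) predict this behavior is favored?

Hamilton's rule: the trait is favored when the sum of r·B over every recipient exceeds the actor's cost C.
r to a full sibling = 1/2 (full sibs share both parents — two paths of length 2: r = 2·(1/2)^2 = 1/2).
r to a half-sibling = 1/4 (half-sibs share one parent — one path of length 2: r = (1/2)^2 = 1/4).
r to a half-niece or half-nephew = 0.125 (half-aunt/uncle↔niece/nephew: one path of length 3: r = (1/2)^3 = 1/8).
Summing one r·B term per recipient: 1·0.5·0.0578 + 1·0.25·0.463 + 2·0.125·0.0239 = 0.150625.
0.150625 < 0.34: the indirect benefit is less than the cost.

No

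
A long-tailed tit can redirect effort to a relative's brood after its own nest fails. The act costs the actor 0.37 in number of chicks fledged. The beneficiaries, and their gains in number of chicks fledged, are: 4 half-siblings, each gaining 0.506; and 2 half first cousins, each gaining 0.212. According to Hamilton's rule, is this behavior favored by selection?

Yes

Hamilton's rule: the trait is favored when the sum of r·B over every recipient exceeds the actor's cost C.
r to a half-sibling = 1/4 (half-sibs share one parent — one path of length 2: r = (1/2)^2 = 1/4).
r to a half first cousin = 0.0625 (half first cousins share one grandparent — one path of length 4: r = (1/2)^4 = 1/16).
Summing one r·B term per recipient: 4·0.25·0.506 + 2·0.0625·0.212 = 0.5325.
0.5325 > 0.37: the indirect benefit exceeds the cost.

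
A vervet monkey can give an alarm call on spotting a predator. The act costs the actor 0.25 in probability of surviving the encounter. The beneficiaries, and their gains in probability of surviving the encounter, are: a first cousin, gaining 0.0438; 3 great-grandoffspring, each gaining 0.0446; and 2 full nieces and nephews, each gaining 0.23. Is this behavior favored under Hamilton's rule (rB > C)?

Hamilton's rule: the trait is favored when the sum of r·B over every recipient exceeds the actor's cost C.
r to a first cousin = 1/8 (first cousins share one grandparent pair — two paths of length 4: r = 2·(1/2)^4 = 1/8).
r to a great-grandoffspring = 0.125 (three parent–offspring links: r = (1/2)^3 = 1/8).
r to a full niece or nephew = 0.25 (full aunt/uncle↔niece/nephew: two paths of length 3 through the shared grandparent pair: r = 2·(1/2)^3 = 1/4).
Summing one r·B term per recipient: 1·0.125·0.0438 + 3·0.125·0.0446 + 2·0.25·0.23 = 0.1372.
0.1372 < 0.25: the indirect benefit is less than the cost.

No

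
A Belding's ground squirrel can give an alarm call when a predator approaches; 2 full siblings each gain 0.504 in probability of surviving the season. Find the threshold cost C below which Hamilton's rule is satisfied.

0.504

r to a full sibling = 0.5 (full sibs share both parents — two paths of length 2: r = 2·(1/2)^2 = 1/2).
Hamilton's rule: n·r·B > C, so the trait is favored while C < n·r·B = 2·0.5·0.504 = 0.504.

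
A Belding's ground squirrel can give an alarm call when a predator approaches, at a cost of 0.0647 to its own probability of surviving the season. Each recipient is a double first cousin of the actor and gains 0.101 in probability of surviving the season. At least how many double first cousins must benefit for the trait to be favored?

r to a double first cousin = 0.25 (double first cousins share both grandparent pairs — four paths of length 4: r = 4·(1/2)^4 = 1/4).
Hamilton's rule: n·r·B > C  ⇒  n > C/(r·B) = 0.0647/(0.25·0.101) = 2.562.
The smallest integer exceeding 2.562 is 3.

3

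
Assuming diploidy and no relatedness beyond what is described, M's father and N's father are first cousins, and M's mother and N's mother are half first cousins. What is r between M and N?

Relatedness sums over independent paths through distinct common ancestors.
M and N are related in two ways: second cousins through their fathers (r = 1/32) and half second cousins through their mothers (r = 1/64).
r = 1/32 + 1/64 = 0.046875.

0.046875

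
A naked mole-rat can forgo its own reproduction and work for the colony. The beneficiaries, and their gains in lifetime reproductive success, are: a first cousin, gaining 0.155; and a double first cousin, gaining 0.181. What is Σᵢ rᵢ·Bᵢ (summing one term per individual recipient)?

0.064625

r to a first cousin = 1/8 (first cousins share one grandparent pair — two paths of length 4: r = 2·(1/2)^4 = 1/8).
r to a double first cousin = 1/4 (double first cousins share both grandparent pairs — four paths of length 4: r = 4·(1/2)^4 = 1/4).
Summing one r·B term per recipient: 1·0.125·0.155 + 1·0.25·0.181 = 0.064625.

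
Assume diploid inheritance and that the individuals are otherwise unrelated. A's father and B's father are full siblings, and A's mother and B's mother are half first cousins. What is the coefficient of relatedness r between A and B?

0.140625

Independent pedigree routes through distinct common ancestors add.
A and B are related in two ways: first cousins through their fathers (r = 1/8) and half second cousins through their mothers (r = 1/64).
r = 1/8 + 1/64 = 0.140625.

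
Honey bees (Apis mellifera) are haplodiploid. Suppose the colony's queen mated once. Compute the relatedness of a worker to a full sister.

0.75

Haplodiploid full sisters inherit their father's entire haploid genome identically (contributing 1/2) and on average half of their mother's contribution (1/2 · 1/2 = 1/4); r = 1/2 + 1/4 = 3/4.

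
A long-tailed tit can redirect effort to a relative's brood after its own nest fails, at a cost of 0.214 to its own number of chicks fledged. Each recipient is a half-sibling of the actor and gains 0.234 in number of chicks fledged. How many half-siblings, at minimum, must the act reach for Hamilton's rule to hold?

r to a half-sibling = 0.25 (half-sibs share one parent — one path of length 2: r = (1/2)^2 = 1/4).
Hamilton's rule: n·r·B > C  ⇒  n > C/(r·B) = 0.214/(0.25·0.234) = 3.658.
The smallest integer exceeding 3.658 is 4.

4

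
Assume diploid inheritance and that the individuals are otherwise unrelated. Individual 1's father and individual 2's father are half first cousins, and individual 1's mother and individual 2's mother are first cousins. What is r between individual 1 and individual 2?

With two independent routes of shared ancestry, r is the sum of the two contributions.
Individual 1 and individual 2 are related in two ways: half second cousins through their fathers (r = 1/64) and second cousins through their mothers (r = 1/32).
r = 1/64 + 1/32 = 3/64 = 0.046875.

0.046875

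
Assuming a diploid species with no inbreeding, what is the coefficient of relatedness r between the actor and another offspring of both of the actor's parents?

Each parent–offspring link contributes a factor of 1/2, and independent paths through distinct common ancestors add.
Full sibs share both parents — two paths of length 2: r = 2·(1/2)^2 = 1/2.

0.5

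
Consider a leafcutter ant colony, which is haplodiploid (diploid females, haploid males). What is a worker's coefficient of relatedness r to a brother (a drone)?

0.25

Her haploid brother carries none of their father's genes and a random half of their mother's genome; that half matches the maternal half of her own genome with probability 1/2: r = 1/2 · 1/2 = 1/4.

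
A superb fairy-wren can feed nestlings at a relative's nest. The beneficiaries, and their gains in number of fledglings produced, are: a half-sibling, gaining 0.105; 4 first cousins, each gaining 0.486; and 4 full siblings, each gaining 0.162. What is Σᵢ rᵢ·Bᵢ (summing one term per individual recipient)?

r to a half-sibling = 0.25 (half-sibs share one parent — one path of length 2: r = (1/2)^2 = 1/4).
r to a first cousin = 0.125 (first cousins share one grandparent pair — two paths of length 4: r = 2·(1/2)^4 = 1/8).
r to a full sibling = 0.5 (full sibs share both parents — two paths of length 2: r = 2·(1/2)^2 = 1/2).
Summing one r·B term per recipient: 1·0.25·0.105 + 4·0.125·0.486 + 4·0.5·0.162 = 0.59325.

0.59325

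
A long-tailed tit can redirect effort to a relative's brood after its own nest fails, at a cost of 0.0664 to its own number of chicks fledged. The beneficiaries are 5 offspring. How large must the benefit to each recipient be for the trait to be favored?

0.0266

r to an offspring = 1/2 (one parent–offspring link: r = (1/2)^1 = 1/2).
Hamilton's rule with n recipients of equal r: n·r·B > C, so B > C/(n·r) = 0.0664/(5·0.5) = 0.0266.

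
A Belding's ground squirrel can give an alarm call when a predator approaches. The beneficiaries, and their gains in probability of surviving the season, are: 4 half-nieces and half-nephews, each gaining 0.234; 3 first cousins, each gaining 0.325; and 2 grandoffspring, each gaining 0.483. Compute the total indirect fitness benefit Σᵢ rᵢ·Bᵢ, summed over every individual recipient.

0.480375

r to a half-niece or half-nephew = 1/8 (half-aunt/uncle↔niece/nephew: one path of length 3: r = (1/2)^3 = 1/8).
r to a first cousin = 1/8 (first cousins share one grandparent pair — two paths of length 4: r = 2·(1/2)^4 = 1/8).
r to a grandoffspring = 0.25 (two parent–offspring links: r = (1/2)^2 = 1/4).
Summing one r·B term per recipient: 4·0.125·0.234 + 3·0.125·0.325 + 2·0.25·0.483 = 0.480375.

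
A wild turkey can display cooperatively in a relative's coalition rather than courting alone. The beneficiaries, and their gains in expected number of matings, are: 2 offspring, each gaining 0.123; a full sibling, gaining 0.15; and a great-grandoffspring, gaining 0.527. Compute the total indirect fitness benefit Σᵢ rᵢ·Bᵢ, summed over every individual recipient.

0.263875

r to an offspring = 0.5 (one parent–offspring link: r = (1/2)^1 = 1/2).
r to a full sibling = 1/2 (full sibs share both parents — two paths of length 2: r = 2·(1/2)^2 = 1/2).
r to a great-grandoffspring = 0.125 (three parent–offspring links: r = (1/2)^3 = 1/8).
Summing one r·B term per recipient: 2·0.5·0.123 + 1·0.5·0.15 + 1·0.125·0.527 = 0.263875.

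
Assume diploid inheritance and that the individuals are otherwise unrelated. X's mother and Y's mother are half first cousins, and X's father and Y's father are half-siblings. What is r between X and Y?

Independent pedigree routes through distinct common ancestors add.
X and Y are related in two ways: half second cousins through their mothers (r = 1/64) and half first cousins through their fathers (r = 1/16).
r = 1/64 + 1/16 = 0.078125.

0.078125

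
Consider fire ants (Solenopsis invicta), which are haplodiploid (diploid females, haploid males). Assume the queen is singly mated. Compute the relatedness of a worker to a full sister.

Haplodiploid full sisters inherit their father's entire haploid genome identically (contributing 1/2) and on average half of their mother's contribution (1/2 · 1/2 = 1/4); r = 1/2 + 1/4 = 3/4.

0.75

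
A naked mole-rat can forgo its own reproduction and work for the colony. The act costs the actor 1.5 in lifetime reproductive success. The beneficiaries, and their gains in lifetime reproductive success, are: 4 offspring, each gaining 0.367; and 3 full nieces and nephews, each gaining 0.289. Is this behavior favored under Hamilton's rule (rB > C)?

Hamilton's rule: the trait is favored when the sum of r·B over every recipient exceeds the actor's cost C.
r to an offspring = 0.5 (one parent–offspring link: r = (1/2)^1 = 1/2).
r to a full niece or nephew = 0.25 (full aunt/uncle↔niece/nephew: two paths of length 3 through the shared grandparent pair: r = 2·(1/2)^3 = 1/4).
Summing one r·B term per recipient: 4·0.5·0.367 + 3·0.25·0.289 = 0.95075.
0.95075 < 1.5: the indirect benefit is less than the cost.

No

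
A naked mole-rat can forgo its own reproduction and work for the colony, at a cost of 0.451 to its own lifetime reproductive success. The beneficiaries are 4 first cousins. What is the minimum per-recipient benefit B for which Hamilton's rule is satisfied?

0.902

r to a first cousin = 0.125 (first cousins share one grandparent pair — two paths of length 4: r = 2·(1/2)^4 = 1/8).
Hamilton's rule with n recipients of equal r: n·r·B > C, so B > C/(n·r) = 0.451/(4·0.125) = 0.902.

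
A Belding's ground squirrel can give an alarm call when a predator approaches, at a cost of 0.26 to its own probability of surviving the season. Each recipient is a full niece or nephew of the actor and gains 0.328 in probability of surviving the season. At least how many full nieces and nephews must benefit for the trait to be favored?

4

r to a full niece or nephew = 0.25 (full aunt/uncle↔niece/nephew: two paths of length 3 through the shared grandparent pair: r = 2·(1/2)^3 = 1/4).
Hamilton's rule: n·r·B > C  ⇒  n > C/(r·B) = 0.26/(0.25·0.328) = 3.171.
The smallest integer exceeding 3.171 is 4.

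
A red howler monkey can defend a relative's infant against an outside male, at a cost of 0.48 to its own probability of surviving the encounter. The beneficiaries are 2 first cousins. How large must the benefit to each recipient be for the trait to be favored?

r to a first cousin = 1/8 (first cousins share one grandparent pair — two paths of length 4: r = 2·(1/2)^4 = 1/8).
Hamilton's rule with n recipients of equal r: n·r·B > C, so B > C/(n·r) = 0.48/(2·0.125) = 1.92.

1.92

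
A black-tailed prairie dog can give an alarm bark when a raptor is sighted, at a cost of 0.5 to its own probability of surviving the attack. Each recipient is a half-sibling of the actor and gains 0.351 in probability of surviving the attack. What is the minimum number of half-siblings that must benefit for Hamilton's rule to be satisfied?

6

r to a half-sibling = 0.25 (half-sibs share one parent — one path of length 2: r = (1/2)^2 = 1/4).
Hamilton's rule: n·r·B > C  ⇒  n > C/(r·B) = 0.5/(0.25·0.351) = 5.698.
The smallest integer exceeding 5.698 is 6.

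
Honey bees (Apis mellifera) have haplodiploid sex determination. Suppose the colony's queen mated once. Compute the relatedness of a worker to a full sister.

Haplodiploid full sisters inherit their father's entire haploid genome identically (contributing 1/2) and on average half of their mother's contribution (1/2 · 1/2 = 1/4); r = 1/2 + 1/4 = 3/4.

0.75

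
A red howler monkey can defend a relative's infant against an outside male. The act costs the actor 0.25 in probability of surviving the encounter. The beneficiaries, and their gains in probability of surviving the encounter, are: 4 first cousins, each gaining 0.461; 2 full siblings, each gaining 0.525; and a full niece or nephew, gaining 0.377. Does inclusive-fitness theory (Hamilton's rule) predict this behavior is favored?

Hamilton's rule: the trait is favored when the sum of r·B over every recipient exceeds the actor's cost C.
r to a first cousin = 1/8 (first cousins share one grandparent pair — two paths of length 4: r = 2·(1/2)^4 = 1/8).
r to a full sibling = 0.5 (full sibs share both parents — two paths of length 2: r = 2·(1/2)^2 = 1/2).
r to a full niece or nephew = 0.25 (full aunt/uncle↔niece/nephew: two paths of length 3 through the shared grandparent pair: r = 2·(1/2)^3 = 1/4).
Summing one r·B term per recipient: 4·0.125·0.461 + 2·0.5·0.525 + 1·0.25·0.377 = 0.84975.
0.84975 > 0.25: the indirect benefit exceeds the cost.

Yes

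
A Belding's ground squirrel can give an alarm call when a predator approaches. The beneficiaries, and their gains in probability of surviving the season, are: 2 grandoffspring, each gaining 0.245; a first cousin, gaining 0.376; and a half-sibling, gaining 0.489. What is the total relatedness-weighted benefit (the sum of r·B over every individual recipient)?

r to a grandoffspring = 1/4 (two parent–offspring links: r = (1/2)^2 = 1/4).
r to a first cousin = 1/8 (first cousins share one grandparent pair — two paths of length 4: r = 2·(1/2)^4 = 1/8).
r to a half-sibling = 1/4 (half-sibs share one parent — one path of length 2: r = (1/2)^2 = 1/4).
Summing one r·B term per recipient: 2·0.25·0.245 + 1·0.125·0.376 + 1·0.25·0.489 = 0.29175.

0.29175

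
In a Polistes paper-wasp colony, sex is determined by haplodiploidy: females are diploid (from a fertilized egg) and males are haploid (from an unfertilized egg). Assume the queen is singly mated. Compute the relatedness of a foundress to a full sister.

Haplodiploid full sisters inherit their father's entire haploid genome identically (contributing 1/2) and on average half of their mother's contribution (1/2 · 1/2 = 1/4); r = 1/2 + 1/4 = 3/4.

0.75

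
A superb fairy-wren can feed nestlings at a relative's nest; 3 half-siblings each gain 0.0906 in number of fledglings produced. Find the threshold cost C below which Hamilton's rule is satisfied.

r to a half-sibling = 0.25 (half-sibs share one parent — one path of length 2: r = (1/2)^2 = 1/4).
Hamilton's rule: n·r·B > C, so the trait is favored while C < n·r·B = 3·0.25·0.0906 = 0.06795.

0.06795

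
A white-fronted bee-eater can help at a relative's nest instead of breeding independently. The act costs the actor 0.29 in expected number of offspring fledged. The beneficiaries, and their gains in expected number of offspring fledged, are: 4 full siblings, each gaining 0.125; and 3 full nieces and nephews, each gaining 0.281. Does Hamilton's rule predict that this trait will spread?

Hamilton's rule: the trait is favored when the sum of r·B over every recipient exceeds the actor's cost C.
r to a full sibling = 0.5 (full sibs share both parents — two paths of length 2: r = 2·(1/2)^2 = 1/2).
r to a full niece or nephew = 1/4 (full aunt/uncle↔niece/nephew: two paths of length 3 through the shared grandparent pair: r = 2·(1/2)^3 = 1/4).
Summing one r·B term per recipient: 4·0.5·0.125 + 3·0.25·0.281 = 0.46075.
0.46075 > 0.29: the indirect benefit exceeds the cost.

Yes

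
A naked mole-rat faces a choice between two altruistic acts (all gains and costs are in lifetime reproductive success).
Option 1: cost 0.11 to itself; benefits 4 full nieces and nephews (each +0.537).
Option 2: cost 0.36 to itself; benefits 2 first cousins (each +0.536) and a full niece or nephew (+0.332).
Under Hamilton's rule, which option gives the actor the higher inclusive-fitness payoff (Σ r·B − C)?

Option 1: r to a full niece or nephew = 0.25.
Option 1: Σ r·B − C = (4·0.25·0.537) − 0.11 = 0.427.
Option 2: r to a first cousin = 0.125.
Option 2: r to a full niece or nephew = 0.25.
Option 2: Σ r·B − C = (2·0.125·0.536 + 1·0.25·0.332) − 0.36 = -0.143.
Option 1 has the higher net inclusive-fitness payoff.

Option 1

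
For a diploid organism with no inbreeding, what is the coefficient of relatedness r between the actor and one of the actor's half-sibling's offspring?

0.125

Each parent–offspring link contributes a factor of 1/2, and independent paths through distinct common ancestors add.
Half-aunt/uncle↔niece/nephew: one path of length 3: r = (1/2)^3 = 1/8.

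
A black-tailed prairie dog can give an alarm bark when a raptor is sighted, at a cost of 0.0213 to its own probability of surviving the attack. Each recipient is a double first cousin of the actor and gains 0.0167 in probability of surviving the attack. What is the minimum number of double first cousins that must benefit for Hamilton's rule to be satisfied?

6

r to a double first cousin = 1/4 (double first cousins share both grandparent pairs — four paths of length 4: r = 4·(1/2)^4 = 1/4).
Hamilton's rule: n·r·B > C  ⇒  n > C/(r·B) = 0.0213/(0.25·0.0167) = 5.102.
The smallest integer exceeding 5.102 is 6.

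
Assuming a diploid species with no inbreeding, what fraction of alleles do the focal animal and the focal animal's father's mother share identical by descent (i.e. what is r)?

0.25

Each parent–offspring link contributes a factor of 1/2, and independent paths through distinct common ancestors add.
Two parent–offspring links: r = (1/2)^2 = 1/4.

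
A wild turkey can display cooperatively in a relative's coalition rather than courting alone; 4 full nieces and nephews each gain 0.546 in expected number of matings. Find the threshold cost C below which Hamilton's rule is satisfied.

r to a full niece or nephew = 1/4 (full aunt/uncle↔niece/nephew: two paths of length 3 through the shared grandparent pair: r = 2·(1/2)^3 = 1/4).
Hamilton's rule: n·r·B > C, so the trait is favored while C < n·r·B = 4·0.25·0.546 = 0.546.

0.546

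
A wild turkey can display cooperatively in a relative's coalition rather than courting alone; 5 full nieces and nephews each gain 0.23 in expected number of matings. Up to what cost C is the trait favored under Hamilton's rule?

0.2875

r to a full niece or nephew = 0.25 (full aunt/uncle↔niece/nephew: two paths of length 3 through the shared grandparent pair: r = 2·(1/2)^3 = 1/4).
Hamilton's rule: n·r·B > C, so the trait is favored while C < n·r·B = 5·0.25·0.23 = 0.2875.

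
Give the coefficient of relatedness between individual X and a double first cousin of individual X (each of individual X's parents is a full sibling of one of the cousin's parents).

Each parent–offspring link contributes a factor of 1/2, and independent paths through distinct common ancestors add.
Double first cousins share both grandparent pairs — four paths of length 4: r = 4·(1/2)^4 = 1/4.

0.25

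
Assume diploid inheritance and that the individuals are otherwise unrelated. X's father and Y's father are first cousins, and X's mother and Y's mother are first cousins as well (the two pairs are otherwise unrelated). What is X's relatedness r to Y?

Independent pedigree routes through distinct common ancestors add.
X and Y are related in two ways: second cousins through their fathers (r = 1/32) and second cousins through their mothers (r = 1/32).
r = 1/32 + 1/32 = 0.0625.

0.0625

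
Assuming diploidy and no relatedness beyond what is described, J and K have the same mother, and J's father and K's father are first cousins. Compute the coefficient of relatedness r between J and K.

0.28125

Wright's path rule: contributions from independent ancestry routes add.
J and K are related in two ways: half-sibs through their shared mother (r = 1/4) and second cousins through their fathers (r = 1/32).
r = 1/4 + 1/32 = 9/32 = 0.28125.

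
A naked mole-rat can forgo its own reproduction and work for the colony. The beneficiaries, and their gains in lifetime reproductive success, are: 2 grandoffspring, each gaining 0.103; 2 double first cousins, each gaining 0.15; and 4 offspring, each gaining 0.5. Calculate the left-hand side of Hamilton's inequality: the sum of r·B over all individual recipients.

1.1265

r to a grandoffspring = 1/4 (two parent–offspring links: r = (1/2)^2 = 1/4).
r to a double first cousin = 1/4 (double first cousins share both grandparent pairs — four paths of length 4: r = 4·(1/2)^4 = 1/4).
r to an offspring = 0.5 (one parent–offspring link: r = (1/2)^1 = 1/2).
Summing one r·B term per recipient: 2·0.25·0.103 + 2·0.25·0.15 + 4·0.5·0.5 = 1.1265.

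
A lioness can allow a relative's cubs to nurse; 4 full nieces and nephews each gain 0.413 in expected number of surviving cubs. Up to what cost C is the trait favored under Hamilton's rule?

r to a full niece or nephew = 1/4 (full aunt/uncle↔niece/nephew: two paths of length 3 through the shared grandparent pair: r = 2·(1/2)^3 = 1/4).
Hamilton's rule: n·r·B > C, so the trait is favored while C < n·r·B = 4·0.25·0.413 = 0.413.

0.413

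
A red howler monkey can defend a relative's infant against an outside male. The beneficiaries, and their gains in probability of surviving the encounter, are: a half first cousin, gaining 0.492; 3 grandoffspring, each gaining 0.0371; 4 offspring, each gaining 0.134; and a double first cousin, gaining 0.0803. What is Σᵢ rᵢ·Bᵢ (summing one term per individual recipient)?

0.34665

r to a half first cousin = 0.0625 (half first cousins share one grandparent — one path of length 4: r = (1/2)^4 = 1/16).
r to a grandoffspring = 1/4 (two parent–offspring links: r = (1/2)^2 = 1/4).
r to an offspring = 0.5 (one parent–offspring link: r = (1/2)^1 = 1/2).
r to a double first cousin = 0.25 (double first cousins share both grandparent pairs — four paths of length 4: r = 4·(1/2)^4 = 1/4).
Summing one r·B term per recipient: 1·0.0625·0.492 + 3·0.25·0.0371 + 4·0.5·0.134 + 1·0.25·0.0803 = 0.34665.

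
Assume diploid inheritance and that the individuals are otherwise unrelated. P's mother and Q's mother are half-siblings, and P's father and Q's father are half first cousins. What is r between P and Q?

Relatedness sums over independent paths through distinct common ancestors.
P and Q are related in two ways: half first cousins through their mothers (r = 1/16) and half second cousins through their fathers (r = 1/64).
r = 1/16 + 1/64 = 0.078125.

0.078125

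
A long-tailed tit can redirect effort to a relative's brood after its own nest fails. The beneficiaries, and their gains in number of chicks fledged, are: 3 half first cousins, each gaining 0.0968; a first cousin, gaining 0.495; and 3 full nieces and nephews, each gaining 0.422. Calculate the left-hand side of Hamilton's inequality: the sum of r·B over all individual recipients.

0.396525

r to a half first cousin = 0.0625 (half first cousins share one grandparent — one path of length 4: r = (1/2)^4 = 1/16).
r to a first cousin = 1/8 (first cousins share one grandparent pair — two paths of length 4: r = 2·(1/2)^4 = 1/8).
r to a full niece or nephew = 1/4 (full aunt/uncle↔niece/nephew: two paths of length 3 through the shared grandparent pair: r = 2·(1/2)^3 = 1/4).
Summing one r·B term per recipient: 3·0.0625·0.0968 + 1·0.125·0.495 + 3·0.25·0.422 = 0.396525.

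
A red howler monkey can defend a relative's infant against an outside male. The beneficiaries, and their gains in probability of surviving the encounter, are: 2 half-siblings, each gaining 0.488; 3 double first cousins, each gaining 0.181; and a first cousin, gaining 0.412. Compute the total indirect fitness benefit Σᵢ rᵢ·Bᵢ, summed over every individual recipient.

r to a half-sibling = 0.25 (half-sibs share one parent — one path of length 2: r = (1/2)^2 = 1/4).
r to a double first cousin = 0.25 (double first cousins share both grandparent pairs — four paths of length 4: r = 4·(1/2)^4 = 1/4).
r to a first cousin = 1/8 (first cousins share one grandparent pair — two paths of length 4: r = 2·(1/2)^4 = 1/8).
Summing one r·B term per recipient: 2·0.25·0.488 + 3·0.25·0.181 + 1·0.125·0.412 = 0.43125.

0.43125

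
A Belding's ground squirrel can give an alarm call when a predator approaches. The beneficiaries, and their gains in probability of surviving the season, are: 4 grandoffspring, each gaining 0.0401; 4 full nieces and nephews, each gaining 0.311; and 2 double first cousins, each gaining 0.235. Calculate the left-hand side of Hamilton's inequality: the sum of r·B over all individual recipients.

0.4686

r to a grandoffspring = 0.25 (two parent–offspring links: r = (1/2)^2 = 1/4).
r to a full niece or nephew = 1/4 (full aunt/uncle↔niece/nephew: two paths of length 3 through the shared grandparent pair: r = 2·(1/2)^3 = 1/4).
r to a double first cousin = 0.25 (double first cousins share both grandparent pairs — four paths of length 4: r = 4·(1/2)^4 = 1/4).
Summing one r·B term per recipient: 4·0.25·0.0401 + 4·0.25·0.311 + 2·0.25·0.235 = 0.4686.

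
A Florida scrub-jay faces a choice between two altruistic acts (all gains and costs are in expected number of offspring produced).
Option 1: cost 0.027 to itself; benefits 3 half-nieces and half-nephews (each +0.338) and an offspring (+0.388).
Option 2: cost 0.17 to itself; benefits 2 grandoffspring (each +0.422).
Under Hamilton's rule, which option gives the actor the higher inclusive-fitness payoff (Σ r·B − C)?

Option 1

Option 1: r to a half-niece or half-nephew = 0.125.
Option 1: r to an offspring = 0.5.
Option 1: Σ r·B − C = (3·0.125·0.338 + 1·0.5·0.388) − 0.027 = 0.29375.
Option 2: r to a grandoffspring = 0.25.
Option 2: Σ r·B − C = (2·0.25·0.422) − 0.17 = 0.041.
Option 1 has the higher net inclusive-fitness payoff.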